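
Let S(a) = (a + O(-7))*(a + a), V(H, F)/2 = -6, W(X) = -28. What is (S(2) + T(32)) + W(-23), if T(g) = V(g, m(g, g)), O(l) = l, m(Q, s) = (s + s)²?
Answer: -60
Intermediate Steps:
m(Q, s) = 4*s² (m(Q, s) = (2*s)² = 4*s²)
V(H, F) = -12 (V(H, F) = 2*(-6) = -12)
T(g) = -12
S(a) = 2*a*(-7 + a) (S(a) = (a - 7)*(a + a) = (-7 + a)*(2*a) = 2*a*(-7 + a))
(S(2) + T(32)) + W(-23) = (2*2*(-7 + 2) - 12) - 28 = (2*2*(-5) - 12) - 28 = (-20 - 12) - 28 = -32 - 28 = -60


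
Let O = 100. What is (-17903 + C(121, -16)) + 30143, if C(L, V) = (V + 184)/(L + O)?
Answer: 2705208/221 ≈ 12241.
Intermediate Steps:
C(L, V) = (184 + V)/(100 + L) (C(L, V) = (V + 184)/(L + 100) = (184 + V)/(100 + L))
(-17903 + C(121, -16)) + 30143 = (-17903 + (184 - 16)/(100 + 121)) + 30143 = (-17903 + 168/221) + 30143 = -3956395/221 + 30143 = 2705208/221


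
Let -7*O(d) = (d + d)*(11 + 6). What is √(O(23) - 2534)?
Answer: 2*I*√32410/7 ≈ 51.437*I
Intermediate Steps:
O(d) = -34*d/7 (O(d) = -(d + d)*(11 + 6)/7 = -2*d*17/7 = -34*d/7)
√(O(23) - 2534) = √(-34/7*23 - 2534) = √(-782/7 - 2534) = √(-18520/7) = 2*I*√32410/7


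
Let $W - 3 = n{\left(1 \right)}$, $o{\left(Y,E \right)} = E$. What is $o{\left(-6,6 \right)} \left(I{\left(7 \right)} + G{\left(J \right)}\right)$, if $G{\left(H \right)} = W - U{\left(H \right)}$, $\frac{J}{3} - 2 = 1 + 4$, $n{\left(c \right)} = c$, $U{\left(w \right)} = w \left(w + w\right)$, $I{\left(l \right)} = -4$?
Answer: $-5292$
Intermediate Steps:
$U{\left(w \right)} = 2 w^{2}$ ($U{\left(w \right)} = w 2 w = 2 w^{2}$)
$J = 21$ ($J = 6 + 3 \left(1 + 4\right) = 6 + 3 \cdot 5 = 6 + 15 = 21$)
$W = 4$ ($W = 3 + 1 = 4$)
$G{\left(H \right)} = 4 - 2 H^{2}$
$o{\left(-6,6 \right)} \left(I{\left(7 \right)} + G{\left(J \right)}\right) = 6 \left(-4 + \left(4 - 2 \cdot 21^{2}\right)\right) = 6 \left(-4 + \left(4 - 882\right)\right) = 6 \left(-4 - 878\right) = 6 \left(-882\right) = -5292$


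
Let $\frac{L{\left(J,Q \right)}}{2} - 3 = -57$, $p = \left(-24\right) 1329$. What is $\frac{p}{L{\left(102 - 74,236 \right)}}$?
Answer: $\frac{886}{3} \approx 295.33$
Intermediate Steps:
$p = -31896$
$L{\left(J,Q \right)} = -108$ ($L{\left(J,Q \right)} = 6 + 2 \left(-57\right) = 6 - 114 = -108$)
$\frac{p}{L{\left(102 - 74,236 \right)}} = - \frac{31896}{-108} = \left(-31896\right) \left(- \frac{1}{108}\right) = \frac{886}{3}$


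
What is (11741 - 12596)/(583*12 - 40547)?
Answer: 855/33551 ≈ 0.025484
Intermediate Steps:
(11741 - 12596)/(583*12 - 40547) = -855/(6996 - 40547) = -855/(-33551) = -855*(-1/33551) = 855/33551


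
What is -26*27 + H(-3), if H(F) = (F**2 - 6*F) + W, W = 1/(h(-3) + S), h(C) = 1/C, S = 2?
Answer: -3372/5 ≈ -674.40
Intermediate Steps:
W = 3/5 (W = 1/(1/(-3) + 2) = 1/(-1/3 + 2) = 1/(5/3) = 3/5 ≈ 0.60000)
H(F) = 3/5 + F**2 - 6*F (H(F) = (F**2 - 6*F) + 3/5 = 3/5 + F**2 - 6*F)
-26*27 + H(-3) = -26*27 + (3/5 + (-3)**2 - 6*(-3)) = -702 + (3/5 + 9 + 18) = -702 + 138/5 = -3372/5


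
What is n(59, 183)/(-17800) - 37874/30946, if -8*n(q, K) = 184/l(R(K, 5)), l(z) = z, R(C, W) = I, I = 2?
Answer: -673801321/550838800 ≈ -1.2232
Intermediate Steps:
R(C, W) = 2
n(q, K) = -23/2
n(59, 183)/(-17800) - 37874/30946 = -23/2/(-17800) - 37874/30946 = -23/2*(-1/17800) - 37874*1/30946 = 23/35600 - 18937/15473 = -673801321/550838800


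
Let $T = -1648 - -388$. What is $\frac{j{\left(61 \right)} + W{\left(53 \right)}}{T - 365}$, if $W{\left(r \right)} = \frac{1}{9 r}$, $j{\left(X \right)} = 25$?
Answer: $- \frac{11926}{775125} \approx -0.015386$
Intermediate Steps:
$T = -1260$ ($T = -1648 + 388 = -1260$)
$W{\left(r \right)} = \frac{1}{9 r}$
$\frac{j{\left(61 \right)} + W{\left(53 \right)}}{T - 365} = \frac{25 + \frac{1}{9 \cdot 53}}{-1260 - 365} = \frac{25 + \frac{1}{9} \cdot \frac{1}{53}}{-1625} = \left(25 + \frac{1}{477}\right) \left(- \frac{1}{1625}\right) = \frac{11926}{477} \left(- \frac{1}{1625}\right) = - \frac{11926}{775125}$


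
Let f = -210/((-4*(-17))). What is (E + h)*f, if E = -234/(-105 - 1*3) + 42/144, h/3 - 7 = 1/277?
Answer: -5460805/75344 ≈ -72.478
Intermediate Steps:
h = 5820/277 (h = 21 + 3/277 = 5820/277 ≈ 21.011)
E = 59/24 (E = -234/(-105 - 3) + 42*(1/144) = -234/(-108) + 7/24 = -234*(-1/108) + 7/24 = 13/6 + 7/24 = 59/24 ≈ 2.4583)
f = -105/34 (f = -210/68 = -210*1/68 = -105/34 ≈ -3.0882)
(E + h)*f = (59/24 + 5820/277)*(-105/34) = (156023/6648)*(-105/34) = -5460805/75344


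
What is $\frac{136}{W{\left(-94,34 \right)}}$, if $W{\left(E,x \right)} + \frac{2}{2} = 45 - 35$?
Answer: $\frac{136}{9} \approx 15.111$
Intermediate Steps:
$W{\left(E,x \right)} = 9$ ($W{\left(E,x \right)} = -1 + \left(45 - 35\right) = -1 + 10 = 9$)
$\frac{136}{W{\left(-94,34 \right)}} = \frac{136}{9}$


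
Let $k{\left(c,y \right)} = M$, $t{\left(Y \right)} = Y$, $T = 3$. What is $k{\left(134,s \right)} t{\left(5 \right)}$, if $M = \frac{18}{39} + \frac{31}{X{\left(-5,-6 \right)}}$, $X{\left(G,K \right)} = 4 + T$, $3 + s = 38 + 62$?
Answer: $\frac{2225}{91} \approx 24.451$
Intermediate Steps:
$s = 97$ ($s = -3 + \left(38 + 62\right) = -3 + 100 = 97$)
$X{\left(G,K \right)} = 7$ ($X{\left(G,K \right)} = 4 + 3 = 7$)
$M = \frac{445}{91}$ ($M = \frac{18}{39} + \frac{31}{7} = 18 \cdot \frac{1}{39} + 31 \cdot \frac{1}{7} = \frac{6}{13} + \frac{31}{7} = \frac{445}{91} \approx 4.8901$)
$k{\left(c,y \right)} = \frac{445}{91}$
$k{\left(134,s \right)} t{\left(5 \right)} = \frac{445}{91} \cdot 5 = \frac{2225}{91}$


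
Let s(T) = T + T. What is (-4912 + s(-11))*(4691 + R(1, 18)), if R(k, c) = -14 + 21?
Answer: -23179932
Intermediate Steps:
s(T) = 2*T
R(k, c) = 7
(-4912 + s(-11))*(4691 + R(1, 18)) = (-4912 + 2*(-11))*(4691 + 7) = (-4912 - 22)*4698 = -4934*4698 = -23179932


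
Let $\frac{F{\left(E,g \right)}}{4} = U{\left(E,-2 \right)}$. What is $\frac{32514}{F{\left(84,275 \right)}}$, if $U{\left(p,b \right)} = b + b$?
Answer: $- \frac{16257}{8} \approx -2032.1$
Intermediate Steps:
$U{\left(p,b \right)} = 2 b$
$F{\left(E,g \right)} = -16$ ($F{\left(E,g \right)} = 4 \cdot 2 \left(-2\right) = 4 \left(-4\right) = -16$)
$\frac{32514}{F{\left(84,275 \right)}} = \frac{32514}{-16} = 32514 \left(- \frac{1}{16}\right) = - \frac{16257}{8}$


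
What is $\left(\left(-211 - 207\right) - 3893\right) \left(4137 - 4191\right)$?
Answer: $232794$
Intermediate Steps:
$\left(\left(-211 - 207\right) - 3893\right) \left(4137 - 4191\right) = \left(\left(-211 - 207\right) - 3893\right) \left(-54\right) = \left(-418 - 3893\right) \left(-54\right) = \left(-4311\right) \left(-54\right) = 232794$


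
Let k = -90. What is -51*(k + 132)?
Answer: -2142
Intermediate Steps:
-51*(k + 132) = -51*(-90 + 132) = -51*42 = -2142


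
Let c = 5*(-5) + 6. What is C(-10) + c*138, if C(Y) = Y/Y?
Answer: -2621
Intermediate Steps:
C(Y) = 1
c = -19 (c = -25 + 6 = -19)
C(-10) + c*138 = 1 - 19*138 = 1 - 2622 = -2621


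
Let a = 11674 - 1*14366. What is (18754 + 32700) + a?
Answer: 48762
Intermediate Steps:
a = -2692 (a = 11674 - 14366 = -2692)
(18754 + 32700) + a = (18754 + 32700) - 2692 = 51454 - 2692 = 48762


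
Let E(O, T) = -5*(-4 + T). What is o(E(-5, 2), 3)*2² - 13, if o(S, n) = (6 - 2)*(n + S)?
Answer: 195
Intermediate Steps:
E(O, T) = 20 - 5*T
o(S, n) = 4*S + 4*n (o(S, n) = 4*(S + n) = 4*S + 4*n)
o(E(-5, 2), 3)*2² - 13 = (4*(20 - 5*2) + 4*3)*2² - 13 = (4*(20 - 10) + 12)*4 - 13 = (4*10 + 12)*4 - 13 = (40 + 12)*4 - 13 = 52*4 - 13 = 208 - 13 = 195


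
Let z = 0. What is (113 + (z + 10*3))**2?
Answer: 20449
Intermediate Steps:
(113 + (z + 10*3))**2 = (113 + (0 + 10*3))**2 = (113 + (0 + 30))**2 = (113 + 30)**2 = 143**2 = 20449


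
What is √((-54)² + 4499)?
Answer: √7415 ≈ 86.110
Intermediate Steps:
√((-54)² + 4499) = √(2916 + 4499) = √7415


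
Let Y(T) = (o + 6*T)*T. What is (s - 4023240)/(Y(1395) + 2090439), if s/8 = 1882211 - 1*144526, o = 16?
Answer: 9878240/13788909 ≈ 0.71639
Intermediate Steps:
Y(T) = T*(16 + 6*T) (Y(T) = (16 + 6*T)*T = T*(16 + 6*T))
s = 13901480 (s = 8*(1882211 - 1*144526) = 8*(1882211 - 144526) = 8*1737685 = 13901480)
(s - 4023240)/(Y(1395) + 2090439) = (13901480 - 4023240)/(2*1395*(8 + 3*1395) + 2090439) = 9878240/(2*1395*(8 + 4185) + 2090439) = 9878240/(2*1395*4193 + 2090439) = 9878240/(11698470 + 2090439) = 9878240/13788909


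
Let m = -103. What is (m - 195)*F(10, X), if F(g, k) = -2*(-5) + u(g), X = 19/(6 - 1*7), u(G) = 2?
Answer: -3576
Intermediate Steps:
X = -19 (X = 19/(6 - 7) = 19/(-1) = 19*(-1) = -19)
F(g, k) = 12 (F(g, k) = -2*(-5) + 2 = 10 + 2 = 12)
(m - 195)*F(10, X) = (-103 - 195)*12 = -298*12 = -3576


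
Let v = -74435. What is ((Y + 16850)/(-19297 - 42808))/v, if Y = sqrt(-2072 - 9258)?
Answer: 674/184911427 + I*sqrt(11330)/4622785675 ≈ 3.645e-6 + 2.3026e-8*I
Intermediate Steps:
Y = I*sqrt(11330) (Y = sqrt(-11330) = I*sqrt(11330) ≈ 106.44*I)
((Y + 16850)/(-19297 - 42808))/v = ((I*sqrt(11330) + 16850)/(-19297 - 42808))/(-74435) = ((16850 + I*sqrt(11330))/(-62105))*(-1/74435) = ((16850 + I*sqrt(11330))*(-1/62105))*(-1/74435) = (-3370/12421 - I*sqrt(11330)/62105)*(-1/74435) = 674/184911427 + I*sqrt(11330)/4622785675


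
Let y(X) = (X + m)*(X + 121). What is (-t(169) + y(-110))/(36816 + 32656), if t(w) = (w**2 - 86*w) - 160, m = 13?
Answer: -7467/34736 ≈ -0.21496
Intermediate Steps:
t(w) = -160 + w**2 - 86*w
y(X) = (13 + X)*(121 + X) (y(X) = (X + 13)*(X + 121) = (13 + X)*(121 + X))
(-t(169) + y(-110))/(36816 + 32656) = (-(-160 + 169**2 - 86*169) + (1573 + (-110)**2 + 134*(-110)))/(36816 + 32656) = (-(-160 + 28561 - 14534) + (1573 + 12100 - 14740))/69472 = (-1*13867 - 1067)*(1/69472) = (-13867 - 1067)*(1/69472) = -14934*1/69472 = -7467/34736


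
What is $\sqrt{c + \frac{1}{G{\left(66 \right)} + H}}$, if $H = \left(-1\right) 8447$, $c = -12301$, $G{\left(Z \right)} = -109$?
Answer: $\frac{i \sqrt{225124096623}}{4278} \approx 110.91 i$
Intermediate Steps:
$H = -8447$
$\sqrt{c + \frac{1}{G{\left(66 \right)} + H}} = \sqrt{-12301 + \frac{1}{-109 - 8447}} = \sqrt{-12301 + \frac{1}{-8556}} = \sqrt{-12301 - \frac{1}{8556}} = \sqrt{- \frac{105247357}{8556}} = \frac{i \sqrt{225124096623}}{4278}$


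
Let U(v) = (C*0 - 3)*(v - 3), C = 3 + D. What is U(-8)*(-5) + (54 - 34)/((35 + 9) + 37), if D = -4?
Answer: -13345/81 ≈ -164.75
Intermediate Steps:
C = -1 (C = 3 - 4 = -1)
U(v) = 9 - 3*v (U(v) = (-1*0 - 3)*(v - 3) = (0 - 3)*(-3 + v) = -3*(-3 + v) = 9 - 3*v)
U(-8)*(-5) + (54 - 34)/((35 + 9) + 37) = (9 - 3*(-8))*(-5) + (54 - 34)/((35 + 9) + 37) = (9 + 24)*(-5) + 20/(44 + 37) = 33*(-5) + 20/81 = -165 + 20*(1/81) = -165 + 20/81 = -13345/81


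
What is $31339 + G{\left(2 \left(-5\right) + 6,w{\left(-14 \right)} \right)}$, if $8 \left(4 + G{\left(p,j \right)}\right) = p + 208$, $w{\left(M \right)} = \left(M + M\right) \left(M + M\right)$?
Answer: $\frac{62721}{2} \approx 31361.0$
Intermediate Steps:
$w{\left(M \right)} = 4 M^{2}$ ($w{\left(M \right)} = 2 M 2 M = 4 M^{2}$)
$G{\left(p,j \right)} = 22 + \frac{p}{8}$ ($G{\left(p,j \right)} = -4 + \frac{p + 208}{8} = -4 + \frac{208 + p}{8} = -4 + \left(26 + \frac{p}{8}\right) = 22 + \frac{p}{8}$)
$31339 + G{\left(2 \left(-5\right) + 6,w{\left(-14 \right)} \right)} = 31339 + \left(22 + \frac{2 \left(-5\right) + 6}{8}\right) = 31339 + \left(22 + \frac{-10 + 6}{8}\right) = 31339 + \left(22 + \frac{1}{8} \left(-4\right)\right) = 31339 + \left(22 - \frac{1}{2}\right) = 31339 + \frac{43}{2} = \frac{62721}{2}$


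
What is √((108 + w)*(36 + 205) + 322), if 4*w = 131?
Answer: 9*√1691/2 ≈ 185.05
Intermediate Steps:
w = 131/4 (w = (¼)*131 = 131/4 ≈ 32.750)
√((108 + w)*(36 + 205) + 322) = √((108 + 131/4)*(36 + 205) + 322) = √((563/4)*241 + 322) = √(135683/4 + 322) = √(136971/4) = 9*√1691/2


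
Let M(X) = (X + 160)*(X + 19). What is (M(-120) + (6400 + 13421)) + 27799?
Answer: 43580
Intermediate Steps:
M(X) = (19 + X)*(160 + X) (M(X) = (160 + X)*(19 + X) = (19 + X)*(160 + X))
(M(-120) + (6400 + 13421)) + 27799 = ((3040 + (-120)² + 179*(-120)) + (6400 + 13421)) + 27799 = ((3040 + 14400 - 21480) + 19821) + 27799 = (-4040 + 19821) + 27799 = 15781 + 27799 = 43580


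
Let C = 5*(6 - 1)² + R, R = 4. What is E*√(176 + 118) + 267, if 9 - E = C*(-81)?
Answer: 267 + 73206*√6 ≈ 1.7958e+5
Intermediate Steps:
C = 129 (C = 5*(6 - 1)² + 4 = 5*5² + 4 = 5*25 + 4 = 125 + 4 = 129)
E = 10458 (E = 9 - 129*(-81) = 9 - 1*(-10449) = 9 + 10449 = 10458)
E*√(176 + 118) + 267 = 10458*√(176 + 118) + 267 = 10458*√294 + 267 = 10458*(7*√6) + 267 = 73206*√6 + 267 = 267 + 73206*√6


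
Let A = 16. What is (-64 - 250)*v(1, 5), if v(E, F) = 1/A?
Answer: -157/8 ≈ -19.625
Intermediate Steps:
v(E, F) = 1/16
(-64 - 250)*v(1, 5) = (-64 - 250)*(1/16) = -314*1/16 = -157/8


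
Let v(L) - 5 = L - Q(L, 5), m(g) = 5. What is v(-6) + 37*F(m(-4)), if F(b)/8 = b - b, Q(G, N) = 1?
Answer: -2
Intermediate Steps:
F(b) = 0 (F(b) = 8*(b - b) = 8*0 = 0)
v(L) = 4 + L (v(L) = 5 + (L - 1*1) = 5 + (L - 1) = 5 + (-1 + L) = 4 + L)
v(-6) + 37*F(m(-4)) = (4 - 6) + 37*0 = -2 + 0 = -2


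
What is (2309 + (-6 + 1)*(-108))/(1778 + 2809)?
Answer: 259/417 ≈ 0.62110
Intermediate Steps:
(2309 + (-6 + 1)*(-108))/(1778 + 2809) = (2309 - 5*(-108))/4587 = (2309 + 540)*(1/4587) = 2849*(1/4587) = 259/417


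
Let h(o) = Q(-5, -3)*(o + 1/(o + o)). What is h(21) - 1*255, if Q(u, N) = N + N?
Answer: -2668/7 ≈ -381.14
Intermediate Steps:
Q(u, N) = 2*N
h(o) = -6*o - 3/o (h(o) = (2*(-3))*(o + 1/(o + o)) = -6*(o + 1/(2*o)) = -6*o - 3/o)
h(21) - 1*255 = (-6*21 - 3/21) - 1*255 = (-126 - 3*1/21) - 255 = (-126 - ⅐) - 255 = -883/7 - 255 = -2668/7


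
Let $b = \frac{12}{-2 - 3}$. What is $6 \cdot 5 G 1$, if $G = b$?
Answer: $-72$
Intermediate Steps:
$b = - \frac{12}{5}$ ($b = \frac{12}{-2 - 3} = \frac{12}{-5} = 12 \left(- \frac{1}{5}\right) = - \frac{12}{5} \approx -2.4$)
$G = - \frac{12}{5} \approx -2.4$
$6 \cdot 5 G 1 = 6 \cdot 5 \left(- \frac{12}{5}\right) 1 = 30 \left(- \frac{12}{5}\right) 1 = \left(-72\right) 1 = -72$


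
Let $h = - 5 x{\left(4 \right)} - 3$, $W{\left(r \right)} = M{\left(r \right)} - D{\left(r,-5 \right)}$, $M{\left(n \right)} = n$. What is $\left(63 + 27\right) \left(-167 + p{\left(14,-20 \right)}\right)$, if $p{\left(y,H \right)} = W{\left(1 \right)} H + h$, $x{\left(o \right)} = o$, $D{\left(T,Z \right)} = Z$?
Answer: $-27900$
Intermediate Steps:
$W{\left(r \right)} = 5 + r$ ($W{\left(r \right)} = r - -5 = r + 5 = 5 + r$)
$h = -23$ ($h = \left(-5\right) 4 - 3 = -20 - 3 = -23$)
$p{\left(y,H \right)} = -23 + 6 H$ ($p{\left(y,H \right)} = \left(5 + 1\right) H - 23 = 6 H - 23 = -23 + 6 H$)
$\left(63 + 27\right) \left(-167 + p{\left(14,-20 \right)}\right) = \left(63 + 27\right) \left(-167 + \left(-23 + 6 \left(-20\right)\right)\right) = 90 \left(-167 - 143\right) = 90 \left(-310\right) = -27900$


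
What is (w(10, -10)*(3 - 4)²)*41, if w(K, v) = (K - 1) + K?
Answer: 779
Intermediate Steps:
w(K, v) = -1 + 2*K (w(K, v) = (-1 + K) + K = -1 + 2*K)
(w(10, -10)*(3 - 4)²)*41 = ((-1 + 2*10)*(3 - 4)²)*41 = ((-1 + 20)*(-1)²)*41 = (19*1)*41 = 19*41 = 779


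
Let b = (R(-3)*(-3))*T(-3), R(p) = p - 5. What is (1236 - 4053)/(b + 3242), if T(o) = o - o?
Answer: -2817/3242 ≈ -0.86891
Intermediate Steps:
R(p) = -5 + p
T(o) = 0
b = 0 (b = ((-5 - 3)*(-3))*0 = -8*(-3)*0 = 24*0 = 0)
(1236 - 4053)/(b + 3242) = (1236 - 4053)/(0 + 3242) = -2817/3242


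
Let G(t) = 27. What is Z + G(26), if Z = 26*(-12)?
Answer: -285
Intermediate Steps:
Z = -312
Z + G(26) = -312 + 27 = -285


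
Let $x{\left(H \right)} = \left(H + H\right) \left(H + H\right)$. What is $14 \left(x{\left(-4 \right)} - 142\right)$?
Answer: $-1092$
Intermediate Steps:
$x{\left(H \right)} = 4 H^{2}$ ($x{\left(H \right)} = 2 H 2 H = 4 H^{2}$)
$14 \left(x{\left(-4 \right)} - 142\right) = 14 \left(4 \left(-4\right)^{2} - 142\right) = 14 \left(4 \cdot 16 - 142\right) = 14 \left(64 - 142\right) = 14 \left(-78\right) = -1092$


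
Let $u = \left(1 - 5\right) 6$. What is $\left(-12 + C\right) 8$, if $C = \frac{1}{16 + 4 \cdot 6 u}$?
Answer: $- \frac{6721}{70} \approx -96.014$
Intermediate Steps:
$u = -24$ ($u = \left(-4\right) 6 = -24$)
$C = - \frac{1}{560}$ ($C = \frac{1}{16 + 4 \cdot 6 \left(-24\right)} = \frac{1}{16 + 24 \left(-24\right)} = \frac{1}{16 - 576} = \frac{1}{-560} = - \frac{1}{560} \approx -0.0017857$)
$\left(-12 + C\right) 8 = \left(-12 - \frac{1}{560}\right) 8 = \left(- \frac{6721}{560}\right) 8 = - \frac{6721}{70}$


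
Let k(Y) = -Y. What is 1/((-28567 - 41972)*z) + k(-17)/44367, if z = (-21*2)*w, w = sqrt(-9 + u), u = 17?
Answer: 17/44367 + sqrt(2)/11850552 ≈ 0.00038329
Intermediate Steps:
w = 2*sqrt(2) (w = sqrt(-9 + 17) = sqrt(8) = 2*sqrt(2) ≈ 2.8284)
z = -84*sqrt(2) (z = (-21*2)*(2*sqrt(2)) = -84*sqrt(2) ≈ -118.79)
1/((-28567 - 41972)*z) + k(-17)/44367 = 1/((-28567 - 41972)*((-84*sqrt(2)))) - 1*(-17)/44367 = (-sqrt(2)/168)/(-70539) + 17*(1/44367) = -(-1)*sqrt(2)/11850552 + 17/44367 = sqrt(2)/11850552 + 17/44367 = 17/44367 + sqrt(2)/11850552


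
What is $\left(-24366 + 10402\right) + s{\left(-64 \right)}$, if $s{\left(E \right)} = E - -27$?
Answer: $-14001$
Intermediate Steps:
$s{\left(E \right)} = 27 + E$ ($s{\left(E \right)} = E + 27 = 27 + E$)
$\left(-24366 + 10402\right) + s{\left(-64 \right)} = \left(-24366 + 10402\right) + \left(27 - 64\right) = -13964 - 37 = -14001$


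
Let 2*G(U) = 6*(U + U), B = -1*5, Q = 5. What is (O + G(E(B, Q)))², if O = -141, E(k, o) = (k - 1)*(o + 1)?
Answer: 127449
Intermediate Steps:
B = -5
E(k, o) = (1 + o)*(-1 + k) (E(k, o) = (-1 + k)*(1 + o) = (1 + o)*(-1 + k))
G(U) = 6*U (G(U) = (6*(U + U))/2 = (6*(2*U))/2 = (12*U)/2 = 6*U)
(O + G(E(B, Q)))² = (-141 + 6*(-1 - 5 - 1*5 - 5*5))² = (-141 + 6*(-1 - 5 - 5 - 25))² = (-141 + 6*(-36))² = (-141 - 216)² = (-357)² = 127449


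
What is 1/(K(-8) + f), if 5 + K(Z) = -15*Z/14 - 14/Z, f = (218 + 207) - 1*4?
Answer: 28/11937 ≈ 0.0023456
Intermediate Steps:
f = 421 (f = 425 - 4 = 421)
K(Z) = -5 - 14/Z - 15*Z/14 (K(Z) = -5 + (-15*Z/14 - 14/Z) = -5 + (-14/Z - 15*Z/14) = -5 - 14/Z - 15*Z/14)
1/(K(-8) + f) = 1/((-5 - 14/(-8) - 15/14*(-8)) + 421) = 1/((-5 - 14*(-⅛) + 60/7) + 421) = 1/((-5 + 7/4 + 60/7) + 421) = 1/(149/28 + 421) = 1/(11937/28) = 28/11937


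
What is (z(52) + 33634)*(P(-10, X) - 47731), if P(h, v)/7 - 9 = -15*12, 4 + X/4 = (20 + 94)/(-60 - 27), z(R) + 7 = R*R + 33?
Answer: -1779217792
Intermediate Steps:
z(R) = 26 + R**2 (z(R) = -7 + (R*R + 33) = -7 + (R**2 + 33) = -7 + (33 + R**2) = 26 + R**2)
X = -616/29 (X = -16 + 4*((20 + 94)/(-60 - 27)) = -16 + 4*(114/(-87)) = -16 + 4*(114*(-1/87)) = -16 + 4*(-38/29) = -16 - 152/29 = -616/29 ≈ -21.241)
P(h, v) = -1197 (P(h, v) = 63 + 7*(-15*12) = 63 + 7*(-180) = 63 - 1260 = -1197)
(z(52) + 33634)*(P(-10, X) - 47731) = ((26 + 52**2) + 33634)*(-1197 - 47731) = ((26 + 2704) + 33634)*(-48928) = (2730 + 33634)*(-48928) = 36364*(-48928) = -1779217792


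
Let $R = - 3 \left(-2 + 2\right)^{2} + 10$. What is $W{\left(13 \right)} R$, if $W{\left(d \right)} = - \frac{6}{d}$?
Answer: $- \frac{60}{13} \approx -4.6154$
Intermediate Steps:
$R = 10$ ($R = - 3 \cdot 0^{2} + 10 = \left(-3\right) 0 + 10 = 0 + 10 = 10$)
$W{\left(13 \right)} R = - \frac{6}{13} \cdot 10 = \left(-6\right) \frac{1}{13} \cdot 10 = \left(- \frac{6}{13}\right) 10 = - \frac{60}{13}$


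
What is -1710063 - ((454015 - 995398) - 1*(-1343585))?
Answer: -2512265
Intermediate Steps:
-1710063 - ((454015 - 995398) - 1*(-1343585)) = -1710063 - (-541383 + 1343585) = -1710063 - 1*802202 = -1710063 - 802202 = -2512265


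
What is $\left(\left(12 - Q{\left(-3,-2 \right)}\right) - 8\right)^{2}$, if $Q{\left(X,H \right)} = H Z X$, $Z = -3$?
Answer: $484$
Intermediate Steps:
$Q{\left(X,H \right)} = - 3 H X$ ($Q{\left(X,H \right)} = H \left(-3\right) X = - 3 H X$)
$\left(\left(12 - Q{\left(-3,-2 \right)}\right) - 8\right)^{2} = \left(\left(12 - \left(-3\right) \left(-2\right) \left(-3\right)\right) - 8\right)^{2} = \left(\left(12 - -18\right) - 8\right)^{2} = \left(\left(12 + 18\right) - 8\right)^{2} = \left(30 - 8\right)^{2} = 22^{2} = 484$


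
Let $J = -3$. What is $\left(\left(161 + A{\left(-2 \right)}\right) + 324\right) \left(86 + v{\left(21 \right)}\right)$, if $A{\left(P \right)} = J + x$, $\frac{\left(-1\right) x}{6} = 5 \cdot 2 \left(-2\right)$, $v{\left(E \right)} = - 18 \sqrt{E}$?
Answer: $51772 - 10836 \sqrt{21} \approx 2115.2$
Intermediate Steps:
$x = 120$ ($x = - 6 \cdot 5 \cdot 2 \left(-2\right) = - 6 \cdot 10 \left(-2\right) = \left(-6\right) \left(-20\right) = 120$)
$A{\left(P \right)} = 117$ ($A{\left(P \right)} = -3 + 120 = 117$)
$\left(\left(161 + A{\left(-2 \right)}\right) + 324\right) \left(86 + v{\left(21 \right)}\right) = \left(\left(161 + 117\right) + 324\right) \left(86 - 18 \sqrt{21}\right) = \left(278 + 324\right) \left(86 - 18 \sqrt{21}\right) = 602 \left(86 - 18 \sqrt{21}\right) = 51772 - 10836 \sqrt{21}$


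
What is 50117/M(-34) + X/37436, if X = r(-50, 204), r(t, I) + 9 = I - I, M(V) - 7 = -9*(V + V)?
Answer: 1876174441/23172884 ≈ 80.964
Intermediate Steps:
M(V) = 7 - 18*V (M(V) = 7 - 9*(V + V) = 7 - 18*V)
r(t, I) = -9 (r(t, I) = -9 + (I - I) = -9 + 0 = -9)
X = -9
50117/M(-34) + X/37436 = 50117/(7 - 18*(-34)) - 9/37436 = 50117/(7 + 612) - 9*1/37436 = 50117/619 - 9/37436 = 1876174441/23172884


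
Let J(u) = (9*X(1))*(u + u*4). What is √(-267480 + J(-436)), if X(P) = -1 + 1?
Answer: 6*I*√7430 ≈ 517.18*I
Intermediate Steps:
X(P) = 0
J(u) = 0 (J(u) = (9*0)*(u + u*4) = 0*(u + 4*u) = 0*(5*u) = 0)
√(-267480 + J(-436)) = √(-267480 + 0) = √(-267480) = 6*I*√7430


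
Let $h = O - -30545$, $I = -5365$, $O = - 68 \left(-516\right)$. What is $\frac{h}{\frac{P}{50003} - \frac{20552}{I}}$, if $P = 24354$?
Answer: $\frac{17607108613135}{1158320866} \approx 15201.0$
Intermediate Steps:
$O = 35088$ ($O = \left(-1\right) \left(-35088\right) = 35088$)
$h = 65633$ ($h = 35088 - -30545 = 35088 + 30545 = 65633$)
$\frac{h}{\frac{P}{50003} - \frac{20552}{I}} = \frac{65633}{\frac{24354}{50003} - \frac{20552}{-5365}} = \frac{65633}{24354 \cdot \frac{1}{50003} - - \frac{20552}{5365}} = \frac{65633}{\frac{24354}{50003} + \frac{20552}{5365}} = \frac{65633}{\frac{1158320866}{268266095}} = 65633 \cdot \frac{268266095}{1158320866} = \frac{17607108613135}{1158320866}$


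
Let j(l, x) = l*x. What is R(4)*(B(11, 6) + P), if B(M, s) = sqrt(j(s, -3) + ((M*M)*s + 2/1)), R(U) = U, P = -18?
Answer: -72 + 4*sqrt(710) ≈ 34.583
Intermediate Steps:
B(M, s) = sqrt(2 - 3*s + s*M**2) (B(M, s) = sqrt(s*(-3) + ((M*M)*s + 2/1)) = sqrt(-3*s + (M**2*s + 2*1)) = sqrt(-3*s + (s*M**2 + 2)) = sqrt(-3*s + (2 + s*M**2)) = sqrt(2 - 3*s + s*M**2))
R(4)*(B(11, 6) + P) = 4*(sqrt(2 - 3*6 + 6*11**2) - 18) = 4*(sqrt(2 - 18 + 6*121) - 18) = 4*(sqrt(2 - 18 + 726) - 18) = 4*(sqrt(710) - 18) = 4*(-18 + sqrt(710)) = -72 + 4*sqrt(710)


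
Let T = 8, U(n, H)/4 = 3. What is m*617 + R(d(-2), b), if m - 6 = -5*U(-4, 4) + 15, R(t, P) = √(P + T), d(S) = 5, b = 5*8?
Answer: -24063 + 4*√3 ≈ -24056.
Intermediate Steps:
U(n, H) = 12 (U(n, H) = 4*3 = 12)
b = 40
R(t, P) = √(8 + P) (R(t, P) = √(P + 8) = √(8 + P))
m = -39 (m = 6 + (-5*12 + 15) = 6 + (-60 + 15) = 6 - 45 = -39)
m*617 + R(d(-2), b) = -39*617 + √(8 + 40) = -24063 + √48 = -24063 + 4*√3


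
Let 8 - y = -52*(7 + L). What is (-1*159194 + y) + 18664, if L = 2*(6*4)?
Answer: -137662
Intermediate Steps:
L = 48 (L = 2*24 = 48)
y = 2868 (y = 8 - (-52)*(7 + 48) = 8 - (-52)*55 = 8 - 1*(-2860) = 8 + 2860 = 2868)
(-1*159194 + y) + 18664 = (-1*159194 + 2868) + 18664 = (-159194 + 2868) + 18664 = -156326 + 18664 = -137662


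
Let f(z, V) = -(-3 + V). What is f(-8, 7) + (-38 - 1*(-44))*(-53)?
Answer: -322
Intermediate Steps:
f(z, V) = 3 - V
f(-8, 7) + (-38 - 1*(-44))*(-53) = (3 - 1*7) + (-38 - 1*(-44))*(-53) = (3 - 7) + (-38 + 44)*(-53) = -4 + 6*(-53) = -4 - 318 = -322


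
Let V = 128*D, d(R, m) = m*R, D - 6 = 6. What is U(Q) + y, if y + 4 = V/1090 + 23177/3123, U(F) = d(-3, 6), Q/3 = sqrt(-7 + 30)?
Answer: -22414841/1702035 ≈ -13.169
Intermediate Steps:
D = 12 (D = 6 + 6 = 12)
Q = 3*sqrt(23) (Q = 3*sqrt(-7 + 30) = 3*sqrt(23) ≈ 14.387)
d(R, m) = R*m
U(F) = -18 (U(F) = -3*6 = -18)
V = 1536 (V = 128*12 = 1536)
y = 8221789/1702035 (y = -4 + (1536/1090 + 23177/3123) = -4 + (1536*(1/1090) + 23177*(1/3123)) = -4 + (768/545 + 23177/3123) = -4 + 15029929/1702035 = 8221789/1702035 ≈ 4.8306)
U(Q) + y = -18 + 8221789/1702035 = -22414841/1702035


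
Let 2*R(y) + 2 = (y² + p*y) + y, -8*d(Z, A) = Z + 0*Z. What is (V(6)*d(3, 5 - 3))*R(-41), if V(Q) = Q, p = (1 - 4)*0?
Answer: -7371/4 ≈ -1842.8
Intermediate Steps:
p = 0 (p = -3*0 = 0)
d(Z, A) = -Z/8 (d(Z, A) = -(Z + 0*Z)/8 = -(Z + 0)/8 = -Z/8)
R(y) = -1 + y/2 + y²/2 (R(y) = -1 + ((y² + 0*y) + y)/2 = -1 + ((y² + 0) + y)/2 = -1 + (y² + y)/2 = -1 + (y + y²)/2 = -1 + (y/2 + y²/2) = -1 + y/2 + y²/2)
(V(6)*d(3, 5 - 3))*R(-41) = (6*(-⅛*3))*(-1 + (½)*(-41) + (½)*(-41)²) = (6*(-3/8))*(-1 - 41/2 + (½)*1681) = -9*(-1 - 41/2 + 1681/2)/4 = -9/4*819 = -7371/4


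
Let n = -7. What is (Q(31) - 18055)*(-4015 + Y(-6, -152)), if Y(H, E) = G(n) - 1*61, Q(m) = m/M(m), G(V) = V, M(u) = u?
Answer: 73714482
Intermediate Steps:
Q(m) = 1 (Q(m) = m/m = 1)
Y(H, E) = -68 (Y(H, E) = -7 - 1*61 = -7 - 61 = -68)
(Q(31) - 18055)*(-4015 + Y(-6, -152)) = (1 - 18055)*(-4015 - 68) = -18054*(-4083) = 73714482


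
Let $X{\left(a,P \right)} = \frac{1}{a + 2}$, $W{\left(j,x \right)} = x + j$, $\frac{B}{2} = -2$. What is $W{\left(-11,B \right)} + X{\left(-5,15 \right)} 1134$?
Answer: $-393$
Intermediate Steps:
$B = -4$ ($B = 2 \left(-2\right) = -4$)
$W{\left(j,x \right)} = j + x$
$X{\left(a,P \right)} = \frac{1}{2 + a}$
$W{\left(-11,B \right)} + X{\left(-5,15 \right)} 1134 = \left(-11 - 4\right) + \frac{1}{2 - 5} \cdot 1134 = -15 + \frac{1}{-3} \cdot 1134 = -15 - 378 = -393$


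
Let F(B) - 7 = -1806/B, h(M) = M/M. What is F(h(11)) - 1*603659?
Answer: -605458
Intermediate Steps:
h(M) = 1
F(B) = 7 - 1806/B
F(h(11)) - 1*603659 = (7 - 1806/1) - 1*603659 = (7 - 1806*1) - 603659 = (7 - 1806) - 603659 = -1799 - 603659 = -605458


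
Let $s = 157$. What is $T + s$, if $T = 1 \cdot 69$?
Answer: $226$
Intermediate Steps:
$T = 69$
$T + s = 69 + 157 = 226$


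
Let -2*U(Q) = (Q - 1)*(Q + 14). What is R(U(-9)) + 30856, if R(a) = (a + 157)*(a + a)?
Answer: 39956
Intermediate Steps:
U(Q) = -(-1 + Q)*(14 + Q)/2 (U(Q) = -(Q - 1)*(Q + 14)/2 = -(-1 + Q)*(14 + Q)/2)
R(a) = 2*a*(157 + a) (R(a) = (157 + a)*(2*a) = 2*a*(157 + a))
R(U(-9)) + 30856 = 2*(7 - 13/2*(-9) - 1/2*(-9)**2)*(157 + (7 - 13/2*(-9) - 1/2*(-9)**2)) + 30856 = 2*(7 + 117/2 - 1/2*81)*(157 + (7 + 117/2 - 1/2*81)) + 30856 = 2*(7 + 117/2 - 81/2)*(157 + (7 + 117/2 - 81/2)) + 30856 = 2*25*(157 + 25) + 30856 = 2*25*182 + 30856 = 9100 + 30856 = 39956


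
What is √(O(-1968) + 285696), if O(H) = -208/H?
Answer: √4322296383/123 ≈ 534.51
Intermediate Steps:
√(O(-1968) + 285696) = √(-208/(-1968) + 285696) = √(-208*(-1/1968) + 285696) = √(13/123 + 285696) = √(35140621/123) = √4322296383/123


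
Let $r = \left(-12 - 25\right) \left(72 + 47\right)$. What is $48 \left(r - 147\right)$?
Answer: $-218400$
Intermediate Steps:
$r = -4403$ ($r = \left(-37\right) 119 = -4403$)
$48 \left(r - 147\right) = 48 \left(-4403 - 147\right) = 48 \left(-4550\right) = -218400$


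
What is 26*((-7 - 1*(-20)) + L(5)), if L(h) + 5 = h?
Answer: 338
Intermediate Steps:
L(h) = -5 + h
26*((-7 - 1*(-20)) + L(5)) = 26*((-7 - 1*(-20)) + (-5 + 5)) = 26*((-7 + 20) + 0) = 26*(13 + 0) = 26*13 = 338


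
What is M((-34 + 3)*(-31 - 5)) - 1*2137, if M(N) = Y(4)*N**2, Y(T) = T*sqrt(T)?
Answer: 9961511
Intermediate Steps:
Y(T) = T**(3/2)
M(N) = 8*N**2 (M(N) = 4**(3/2)*N**2 = 8*N**2)
M((-34 + 3)*(-31 - 5)) - 1*2137 = 8*((-34 + 3)*(-31 - 5))**2 - 1*2137 = 8*(-31*(-36))**2 - 2137 = 8*1116**2 - 2137 = 8*1245456 - 2137 = 9963648 - 2137 = 9961511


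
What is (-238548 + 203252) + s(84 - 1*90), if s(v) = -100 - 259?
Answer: -35655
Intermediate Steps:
s(v) = -359
(-238548 + 203252) + s(84 - 1*90) = (-238548 + 203252) - 359 = -35296 - 359 = -35655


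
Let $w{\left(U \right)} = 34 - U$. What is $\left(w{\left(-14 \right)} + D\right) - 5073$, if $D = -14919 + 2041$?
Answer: $-17903$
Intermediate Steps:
$D = -12878$
$\left(w{\left(-14 \right)} + D\right) - 5073 = \left(\left(34 - -14\right) - 12878\right) - 5073 = \left(\left(34 + 14\right) - 12878\right) - 5073 = \left(48 - 12878\right) - 5073 = -12830 - 5073 = -17903$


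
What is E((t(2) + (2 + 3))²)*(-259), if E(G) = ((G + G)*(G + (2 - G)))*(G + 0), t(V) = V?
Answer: -2487436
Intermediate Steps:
E(G) = 4*G² (E(G) = ((2*G)*2)*G = (4*G)*G = 4*G²)
E((t(2) + (2 + 3))²)*(-259) = (4*((2 + (2 + 3))²)²)*(-259) = (4*((2 + 5)²)²)*(-259) = (4*(7²)²)*(-259) = (4*49²)*(-259) = (4*2401)*(-259) = 9604*(-259) = -2487436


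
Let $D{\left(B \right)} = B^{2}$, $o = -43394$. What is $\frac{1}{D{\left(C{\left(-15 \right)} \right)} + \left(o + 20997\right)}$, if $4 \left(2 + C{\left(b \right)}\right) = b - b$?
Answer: $- \frac{1}{22393} \approx -4.4657 \cdot 10^{-5}$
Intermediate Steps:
$C{\left(b \right)} = -2$ ($C{\left(b \right)} = -2 + \frac{b - b}{4} = -2 + \frac{1}{4} \cdot 0 = -2 + 0 = -2$)
$\frac{1}{D{\left(C{\left(-15 \right)} \right)} + \left(o + 20997\right)} = \frac{1}{\left(-2\right)^{2} + \left(-43394 + 20997\right)} = \frac{1}{4 - 22397} = \frac{1}{-22393} = - \frac{1}{22393}$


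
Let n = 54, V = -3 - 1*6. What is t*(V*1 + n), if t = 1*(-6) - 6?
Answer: -540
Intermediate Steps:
V = -9 (V = -3 - 6 = -9)
t = -12 (t = -6 - 6 = -12)
t*(V*1 + n) = -12*(-9*1 + 54) = -12*(-9 + 54) = -12*45 = -540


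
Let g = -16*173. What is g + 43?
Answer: -2725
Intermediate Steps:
g = -2768
g + 43 = -2768 + 43 = -2725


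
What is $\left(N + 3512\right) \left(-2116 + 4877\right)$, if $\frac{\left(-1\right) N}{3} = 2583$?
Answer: $-11698357$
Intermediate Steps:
$N = -7749$ ($N = \left(-3\right) 2583 = -7749$)
$\left(N + 3512\right) \left(-2116 + 4877\right) = \left(-7749 + 3512\right) \left(-2116 + 4877\right) = \left(-4237\right) 2761 = -11698357$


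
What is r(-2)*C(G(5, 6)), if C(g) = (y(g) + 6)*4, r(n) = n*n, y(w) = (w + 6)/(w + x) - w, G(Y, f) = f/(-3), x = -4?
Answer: 352/3 ≈ 117.33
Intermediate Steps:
G(Y, f) = -f/3 (G(Y, f) = f*(-⅓) = -f/3)
y(w) = -w + (6 + w)/(-4 + w) (y(w) = (w + 6)/(w - 4) - w = (6 + w)/(-4 + w) - w = -w + (6 + w)/(-4 + w))
r(n) = n²
C(g) = 24 + 4*(6 - g² + 5*g)/(-4 + g) (C(g) = ((6 - g² + 5*g)/(-4 + g) + 6)*4 = (6 + (6 - g² + 5*g)/(-4 + g))*4 = 24 + 4*(6 - g² + 5*g)/(-4 + g))
r(-2)*C(G(5, 6)) = (-2)²*(4*(-18 - (-⅓*6)² + 11*(-⅓*6))/(-4 - ⅓*6)) = 4*(4*(-18 - 1*(-2)² + 11*(-2))/(-4 - 2)) = 4*(4*(-18 - 1*4 - 22)/(-6)) = 4*(4*(-⅙)*(-18 - 4 - 22)) = 4*(4*(-⅙)*(-44)) = 4*(88/3) = 352/3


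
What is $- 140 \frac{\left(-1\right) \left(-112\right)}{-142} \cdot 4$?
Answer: $\frac{31360}{71} \approx 441.69$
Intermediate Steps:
$- 140 \frac{\left(-1\right) \left(-112\right)}{-142} \cdot 4 = - 140 \cdot 112 \left(- \frac{1}{142}\right) 4 = \left(-140\right) \left(- \frac{56}{71}\right) 4 = \frac{7840}{71} \cdot 4 = \frac{31360}{71}$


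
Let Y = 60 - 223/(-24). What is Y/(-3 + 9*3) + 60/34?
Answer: 45551/9792 ≈ 4.6519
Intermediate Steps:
Y = 1663/24 (Y = 60 - 223*(-1)/24 = 60 - 1*(-223/24) = 60 + 223/24 = 1663/24 ≈ 69.292)
Y/(-3 + 9*3) + 60/34 = 1663/(24*(-3 + 9*3)) + 60/34 = 1663/(24*(-3 + 27)) + 60*(1/34) = (1663/24)/24 + 30/17 = (1663/24)*(1/24) + 30/17 = 1663/576 + 30/17 = 45551/9792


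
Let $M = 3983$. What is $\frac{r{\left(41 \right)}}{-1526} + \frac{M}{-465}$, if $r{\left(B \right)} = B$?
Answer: $- \frac{6097123}{709590} \approx -8.5925$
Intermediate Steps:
$\frac{r{\left(41 \right)}}{-1526} + \frac{M}{-465} = \frac{41}{-1526} + \frac{3983}{-465} = 41 \left(- \frac{1}{1526}\right) + 3983 \left(- \frac{1}{465}\right) = - \frac{41}{1526} - \frac{3983}{465} = - \frac{6097123}{709590}$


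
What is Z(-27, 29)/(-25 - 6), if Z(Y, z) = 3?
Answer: -3/31 ≈ -0.096774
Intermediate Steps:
Z(-27, 29)/(-25 - 6) = 3/(-25 - 6) = 3/(-31) = 3*(-1/31) = -3/31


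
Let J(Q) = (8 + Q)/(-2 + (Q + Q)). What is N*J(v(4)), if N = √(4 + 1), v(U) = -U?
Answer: -2*√5/5 ≈ -0.89443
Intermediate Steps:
J(Q) = (8 + Q)/(-2 + 2*Q)
N = √5 ≈ 2.2361
N*J(v(4)) = √5*((8 - 1*4)/(2*(-1 - 1*4))) = √5*((8 - 4)/(2*(-1 - 4))) = √5*((½)*4/(-5)) = √5*((½)*(-⅕)*4) = √5*(-⅖) = -2*√5/5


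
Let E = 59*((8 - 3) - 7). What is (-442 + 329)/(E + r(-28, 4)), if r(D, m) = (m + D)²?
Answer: -113/458 ≈ -0.24672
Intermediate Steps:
E = -118 (E = 59*(5 - 7) = 59*(-2) = -118)
r(D, m) = (D + m)²
(-442 + 329)/(E + r(-28, 4)) = (-442 + 329)/(-118 + (-28 + 4)²) = -113/(-118 + (-24)²) = -113/(-118 + 576) = -113/458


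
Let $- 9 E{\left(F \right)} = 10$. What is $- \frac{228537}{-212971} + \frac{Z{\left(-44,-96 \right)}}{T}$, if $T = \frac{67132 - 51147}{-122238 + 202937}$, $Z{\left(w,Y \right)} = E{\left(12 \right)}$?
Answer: $- \frac{27797398357}{6127814583} \approx -4.5363$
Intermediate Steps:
$E{\left(F \right)} = - \frac{10}{9}$ ($E{\left(F \right)} = \left(- \frac{1}{9}\right) 10 = - \frac{10}{9}$)
$Z{\left(w,Y \right)} = - \frac{10}{9}$
$T = \frac{15985}{80699} \approx 0.19808$
$- \frac{228537}{-212971} + \frac{Z{\left(-44,-96 \right)}}{T} = - \frac{228537}{-212971} - \frac{10}{9 \cdot \frac{15985}{80699}} = \left(-228537\right) \left(- \frac{1}{212971}\right) - \frac{161398}{28773} = \frac{228537}{212971} - \frac{161398}{28773} = - \frac{27797398357}{6127814583}$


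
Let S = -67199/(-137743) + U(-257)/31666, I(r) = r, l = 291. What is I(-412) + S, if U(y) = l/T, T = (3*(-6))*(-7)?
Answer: -75386679127253/183194333196 ≈ -411.51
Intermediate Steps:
T = 126 (T = -18*(-7) = 126)
U(y) = 97/42 (U(y) = 291/126 = 291*(1/126) = 97/42)
S = 89386149499/183194333196 (S = -67199/(-137743) + (97/42)/31666 = -67199*(-1/137743) + (97/42)*(1/31666) = 67199/137743 + 97/1329972 = 89386149499/183194333196 ≈ 0.48793)
I(-412) + S = -412 + 89386149499/183194333196 = -75386679127253/183194333196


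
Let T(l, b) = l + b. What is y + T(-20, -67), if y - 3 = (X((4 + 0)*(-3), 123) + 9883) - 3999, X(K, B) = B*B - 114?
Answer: 20815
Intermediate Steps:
T(l, b) = b + l
X(K, B) = -114 + B**2 (X(K, B) = B**2 - 114 = -114 + B**2)
y = 20902 (y = 3 + (((-114 + 123**2) + 9883) - 3999) = 3 + (((-114 + 15129) + 9883) - 3999) = 3 + ((15015 + 9883) - 3999) = 3 + (24898 - 3999) = 3 + 20899 = 20902)
y + T(-20, -67) = 20902 + (-67 - 20) = 20902 - 87 = 20815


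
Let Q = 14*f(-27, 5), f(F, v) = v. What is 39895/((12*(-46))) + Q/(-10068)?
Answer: -11158375/154376 ≈ -72.281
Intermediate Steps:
Q = 70 (Q = 14*5 = 70)
39895/((12*(-46))) + Q/(-10068) = 39895/((12*(-46))) + 70/(-10068) = 39895/(-552) + 70*(-1/10068) = 39895*(-1/552) - 35/5034 = -39895/552 - 35/5034 = -11158375/154376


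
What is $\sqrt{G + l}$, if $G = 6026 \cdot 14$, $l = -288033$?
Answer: $i \sqrt{203669} \approx 451.3 i$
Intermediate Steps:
$G = 84364$
$\sqrt{G + l} = \sqrt{84364 - 288033} = \sqrt{-203669} = i \sqrt{203669}$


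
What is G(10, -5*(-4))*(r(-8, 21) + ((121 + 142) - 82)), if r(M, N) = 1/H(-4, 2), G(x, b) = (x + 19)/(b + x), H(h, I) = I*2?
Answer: 4205/24 ≈ 175.21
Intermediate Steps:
H(h, I) = 2*I
G(x, b) = (19 + x)/(b + x)
r(M, N) = ¼ (r(M, N) = 1/(2*2) = 1/4 = ¼)
G(10, -5*(-4))*(r(-8, 21) + ((121 + 142) - 82)) = ((19 + 10)/(-5*(-4) + 10))*(¼ + ((121 + 142) - 82)) = (29/(20 + 10))*(¼ + (263 - 82)) = (29/30)*(¼ + 181) = ((1/30)*29)*(725/4) = (29/30)*(725/4) = 4205/24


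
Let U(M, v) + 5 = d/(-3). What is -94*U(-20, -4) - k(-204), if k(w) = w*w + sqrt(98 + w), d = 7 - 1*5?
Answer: -123250/3 - I*sqrt(106) ≈ -41083.0 - 10.296*I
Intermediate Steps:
d = 2 (d = 7 - 5 = 2)
k(w) = w**2 + sqrt(98 + w)
U(M, v) = -17/3 (U(M, v) = -5 + 2/(-3) = -5 + 2*(-1/3) = -5 - 2/3 = -17/3)
-94*U(-20, -4) - k(-204) = -94*(-17/3) - ((-204)**2 + sqrt(98 - 204)) = 1598/3 - (41616 + sqrt(-106)) = 1598/3 - (41616 + I*sqrt(106)) = 1598/3 + (-41616 - I*sqrt(106)) = -123250/3 - I*sqrt(106)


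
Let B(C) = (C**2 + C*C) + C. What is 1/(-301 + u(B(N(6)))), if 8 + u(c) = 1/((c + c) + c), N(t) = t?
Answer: -234/72305 ≈ -0.0032363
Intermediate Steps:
B(C) = C + 2*C**2 (B(C) = (C**2 + C**2) + C = 2*C**2 + C = C + 2*C**2)
u(c) = -8 + 1/(3*c) (u(c) = -8 + 1/((c + c) + c) = -8 + 1/(2*c + c) = -8 + 1/(3*c))
1/(-301 + u(B(N(6)))) = 1/(-301 + (-8 + 1/(3*((6*(1 + 2*6)))))) = 1/(-301 + (-8 + 1/(3*((6*(1 + 12)))))) = 1/(-301 + (-8 + 1/(3*((6*13))))) = 1/(-301 + (-8 + (1/3)/78)) = 1/(-301 + (-8 + (1/3)*(1/78))) = 1/(-301 + (-8 + 1/234)) = 1/(-301 - 1871/234) = 1/(-72305/234) = -234/72305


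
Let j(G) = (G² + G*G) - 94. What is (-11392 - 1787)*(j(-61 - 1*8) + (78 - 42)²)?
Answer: -141331596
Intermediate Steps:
j(G) = -94 + 2*G² (j(G) = (G² + G²) - 94 = 2*G² - 94 = -94 + 2*G²)
(-11392 - 1787)*(j(-61 - 1*8) + (78 - 42)²) = (-11392 - 1787)*((-94 + 2*(-61 - 1*8)²) + (78 - 42)²) = -13179*((-94 + 2*(-61 - 8)²) + 36²) = -13179*((-94 + 2*(-69)²) + 1296) = -13179*((-94 + 2*4761) + 1296) = -13179*((-94 + 9522) + 1296) = -13179*(9428 + 1296) = -13179*10724 = -141331596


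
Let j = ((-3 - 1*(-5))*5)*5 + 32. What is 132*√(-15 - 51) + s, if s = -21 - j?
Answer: -103 + 132*I*√66 ≈ -103.0 + 1072.4*I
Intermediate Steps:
j = 82 (j = ((-3 + 5)*5)*5 + 32 = (2*5)*5 + 32 = 10*5 + 32 = 50 + 32 = 82)
s = -103 (s = -21 - 1*82 = -21 - 82 = -103)
132*√(-15 - 51) + s = 132*√(-15 - 51) - 103 = 132*√(-66) - 103 = 132*(I*√66) - 103 = 132*I*√66 - 103 = -103 + 132*I*√66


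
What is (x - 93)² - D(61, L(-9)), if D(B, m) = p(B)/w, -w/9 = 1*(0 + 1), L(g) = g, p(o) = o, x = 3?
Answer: 72961/9 ≈ 8106.8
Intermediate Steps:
w = -9 (w = -9*(0 + 1) = -9 ≈ -9.0000)
D(B, m) = -B/9 (D(B, m) = B/(-9) = B*(-⅑) = -B/9)
(x - 93)² - D(61, L(-9)) = (3 - 93)² - (-1)*61/9 = (-90)² - 1*(-61/9) = 8100 + 61/9 = 72961/9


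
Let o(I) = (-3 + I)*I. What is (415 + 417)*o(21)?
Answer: 314496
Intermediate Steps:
o(I) = I*(-3 + I)
(415 + 417)*o(21) = (415 + 417)*(21*(-3 + 21)) = 832*(21*18) = 832*378 = 314496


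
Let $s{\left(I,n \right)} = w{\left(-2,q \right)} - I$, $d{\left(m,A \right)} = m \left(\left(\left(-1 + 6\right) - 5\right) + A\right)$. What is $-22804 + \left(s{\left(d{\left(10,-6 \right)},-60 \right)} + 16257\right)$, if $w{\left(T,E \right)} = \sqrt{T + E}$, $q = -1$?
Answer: $-6487 + i \sqrt{3} \approx -6487.0 + 1.732 i$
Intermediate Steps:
$w{\left(T,E \right)} = \sqrt{E + T}$
$d{\left(m,A \right)} = A m$ ($d{\left(m,A \right)} = m \left(\left(5 - 5\right) + A\right) = m \left(0 + A\right) = m A = A m$)
$s{\left(I,n \right)} = - I + i \sqrt{3}$ ($s{\left(I,n \right)} = \sqrt{-1 - 2} - I = \sqrt{-3} - I = i \sqrt{3} - I = - I + i \sqrt{3}$)
$-22804 + \left(s{\left(d{\left(10,-6 \right)},-60 \right)} + 16257\right) = -22804 + \left(\left(- \left(-6\right) 10 + i \sqrt{3}\right) + 16257\right) = -22804 + \left(\left(\left(-1\right) \left(-60\right) + i \sqrt{3}\right) + 16257\right) = -22804 + \left(\left(60 + i \sqrt{3}\right) + 16257\right) = -22804 + \left(16317 + i \sqrt{3}\right) = -6487 + i \sqrt{3}$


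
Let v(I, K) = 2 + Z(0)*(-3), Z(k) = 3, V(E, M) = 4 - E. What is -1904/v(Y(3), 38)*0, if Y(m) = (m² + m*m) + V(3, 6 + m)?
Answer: 0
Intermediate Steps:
Y(m) = 1 + 2*m² (Y(m) = (m² + m*m) + (4 - 1*3) = (m² + m²) + (4 - 3) = 2*m² + 1 = 1 + 2*m²)
v(I, K) = -7 (v(I, K) = 2 + 3*(-3) = 2 - 9 = -7)
-1904/v(Y(3), 38)*0 = -1904/(-7)*0 = -1904*(-⅐)*0 = 272*0 = 0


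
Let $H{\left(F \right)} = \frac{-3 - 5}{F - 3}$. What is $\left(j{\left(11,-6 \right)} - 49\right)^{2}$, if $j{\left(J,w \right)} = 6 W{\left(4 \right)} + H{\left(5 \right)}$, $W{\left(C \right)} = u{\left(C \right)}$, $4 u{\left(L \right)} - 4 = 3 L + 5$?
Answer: $\frac{1849}{4} \approx 462.25$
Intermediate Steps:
$u{\left(L \right)} = \frac{9}{4} + \frac{3 L}{4}$ ($u{\left(L \right)} = 1 + \frac{3 L + 5}{4} = 1 + \frac{5 + 3 L}{4} = 1 + \left(\frac{5}{4} + \frac{3 L}{4}\right) = \frac{9}{4} + \frac{3 L}{4}$)
$W{\left(C \right)} = \frac{9}{4} + \frac{3 C}{4}$
$H{\left(F \right)} = - \frac{8}{-3 + F}$
$j{\left(J,w \right)} = \frac{55}{2}$ ($j{\left(J,w \right)} = 6 \left(\frac{9}{4} + \frac{3}{4} \cdot 4\right) - \frac{8}{-3 + 5} = 6 \left(\frac{9}{4} + 3\right) - \frac{8}{2} = 6 \cdot \frac{21}{4} - 4 = \frac{63}{2} - 4 = \frac{55}{2}$)
$\left(j{\left(11,-6 \right)} - 49\right)^{2} = \left(\frac{55}{2} - 49\right)^{2} = \left(- \frac{43}{2}\right)^{2} = \frac{1849}{4}$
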